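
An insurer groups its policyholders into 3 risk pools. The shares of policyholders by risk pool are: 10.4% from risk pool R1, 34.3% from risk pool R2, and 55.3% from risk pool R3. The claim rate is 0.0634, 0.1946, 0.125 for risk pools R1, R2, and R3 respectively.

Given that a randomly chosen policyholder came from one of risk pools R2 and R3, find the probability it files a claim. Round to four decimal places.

0.1516

Let S = {R2, R3}.
P(S) = 0.343 + 0.553 = 0.896.
P(C ∩ S) = 0.1946·0.343 + 0.125·0.553 = 0.0667478 + 0.069125 = 0.1358728.
P(C | S) = 0.1358728 / 0.896 = 0.151644…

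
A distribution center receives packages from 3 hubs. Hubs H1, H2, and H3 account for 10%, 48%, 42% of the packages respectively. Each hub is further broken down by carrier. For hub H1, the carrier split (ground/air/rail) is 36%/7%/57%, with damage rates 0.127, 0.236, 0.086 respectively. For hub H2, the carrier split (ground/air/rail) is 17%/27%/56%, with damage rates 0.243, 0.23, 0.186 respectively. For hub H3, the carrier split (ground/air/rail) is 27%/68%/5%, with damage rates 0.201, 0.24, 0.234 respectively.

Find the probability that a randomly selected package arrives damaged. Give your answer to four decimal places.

0.2070

P(D|H1) = 0.36·0.127 + 0.07·0.236 + 0.57·0.086 = 0.04572 + 0.01652 + 0.04902 = 0.11126
P(D|H2) = 0.17·0.243 + 0.27·0.23 + 0.56·0.186 = 0.04131 + 0.0621 + 0.10416 = 0.20757
P(D|H3) = 0.27·0.201 + 0.68·0.24 + 0.05·0.234 = 0.05427 + 0.1632 + 0.0117 = 0.22917
Then overall,
P(D) = 0.1·0.11126 + 0.48·0.20757 + 0.42·0.22917
      = 0.011126 + 0.0996336 + 0.0962514 = 0.207011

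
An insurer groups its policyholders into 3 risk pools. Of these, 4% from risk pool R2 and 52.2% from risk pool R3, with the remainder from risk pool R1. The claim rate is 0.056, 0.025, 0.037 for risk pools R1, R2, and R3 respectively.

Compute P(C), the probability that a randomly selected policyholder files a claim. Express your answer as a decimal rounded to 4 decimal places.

P(C) ≈ 0.0448

P(R1) = 1 − (0.04 + 0.522) = 0.438.
Using total probability over the partition,
P(C) = P(C|R1)·P(R1) + P(C|R2)·P(R2) + P(C|R3)·P(R3)
      = 0.056·0.438 + 0.025·0.04 + 0.037·0.522
      = 0.024528 + 0.001 + 0.019314 = 0.044842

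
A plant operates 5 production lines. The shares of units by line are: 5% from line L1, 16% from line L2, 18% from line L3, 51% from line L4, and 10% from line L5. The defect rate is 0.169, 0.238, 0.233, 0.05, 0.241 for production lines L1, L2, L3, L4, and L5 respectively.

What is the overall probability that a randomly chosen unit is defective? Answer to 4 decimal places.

P(D) = P(D|L1)·P(L1) + P(D|L2)·P(L2) + P(D|L3)·P(L3) + P(D|L4)·P(L4) + P(D|L5)·P(L5)
      = 0.169·0.05 + 0.238·0.16 + 0.233·0.18 + 0.05·0.51 + 0.241·0.1
      = 0.00845 + 0.03808 + 0.04194 + 0.0255 + 0.0241 = 0.13807

P(D) ≈ 0.1381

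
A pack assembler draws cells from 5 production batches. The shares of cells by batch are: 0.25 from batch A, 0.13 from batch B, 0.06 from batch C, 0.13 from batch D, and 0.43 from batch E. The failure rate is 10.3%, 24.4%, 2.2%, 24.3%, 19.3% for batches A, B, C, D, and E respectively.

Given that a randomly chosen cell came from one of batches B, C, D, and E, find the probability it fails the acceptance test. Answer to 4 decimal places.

Let S = {B, C, D, E}.
P(S) = 0.13 + 0.06 + 0.13 + 0.43 = 0.75.
P(F ∩ S) = 0.244·0.13 + 0.022·0.06 + 0.243·0.13 + 0.193·0.43 = 0.03172 + 0.00132 + 0.03159 + 0.08299 = 0.14762.
P(F | S) = 0.14762 / 0.75 = 0.196827…

P(F|S) ≈ 0.1968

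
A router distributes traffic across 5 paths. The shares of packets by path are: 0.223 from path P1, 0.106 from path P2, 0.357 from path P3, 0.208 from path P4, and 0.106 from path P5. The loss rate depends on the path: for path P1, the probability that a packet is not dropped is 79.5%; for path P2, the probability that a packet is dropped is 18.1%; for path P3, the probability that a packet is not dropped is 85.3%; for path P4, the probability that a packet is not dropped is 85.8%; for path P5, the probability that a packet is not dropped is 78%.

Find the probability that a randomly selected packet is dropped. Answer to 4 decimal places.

P(L) ≈ 0.1702

P(L|P1) = 1 − 0.795 = 0.205.
P(L|P3) = 1 − 0.853 = 0.147.
P(L|P4) = 1 − 0.858 = 0.142.
P(L|P5) = 1 − 0.78 = 0.22.
Using total probability over the partition,
P(L) = P(L|P1)·P(P1) + P(L|P2)·P(P2) + P(L|P3)·P(P3) + P(L|P4)·P(P4) + P(L|P5)·P(P5)
      = 0.205·0.223 + 0.181·0.106 + 0.147·0.357 + 0.142·0.208 + 0.22·0.106
      = 0.045715 + 0.019186 + 0.052479 + 0.029536 + 0.02332 = 0.170236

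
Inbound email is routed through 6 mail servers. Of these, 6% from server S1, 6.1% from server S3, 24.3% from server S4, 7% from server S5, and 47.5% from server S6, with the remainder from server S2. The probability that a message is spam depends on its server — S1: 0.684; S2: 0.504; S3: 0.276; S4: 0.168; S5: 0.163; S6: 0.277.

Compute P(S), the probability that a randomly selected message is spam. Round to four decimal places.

0.2875

P(S2) = 1 − (0.06 + 0.061 + 0.243 + 0.07 + 0.475) = 0.091.
P(S) = P(S|S1)·P(S1) + P(S|S2)·P(S2) + P(S|S3)·P(S3) + P(S|S4)·P(S4) + P(S|S5)·P(S5) + P(S|S6)·P(S6)
      = 0.684·0.06 + 0.504·0.091 + 0.276·0.061 + 0.168·0.243 + 0.163·0.07 + 0.277·0.475
      = 0.04104 + 0.045864 + 0.016836 + 0.040824 + 0.01141 + 0.131575 = 0.287549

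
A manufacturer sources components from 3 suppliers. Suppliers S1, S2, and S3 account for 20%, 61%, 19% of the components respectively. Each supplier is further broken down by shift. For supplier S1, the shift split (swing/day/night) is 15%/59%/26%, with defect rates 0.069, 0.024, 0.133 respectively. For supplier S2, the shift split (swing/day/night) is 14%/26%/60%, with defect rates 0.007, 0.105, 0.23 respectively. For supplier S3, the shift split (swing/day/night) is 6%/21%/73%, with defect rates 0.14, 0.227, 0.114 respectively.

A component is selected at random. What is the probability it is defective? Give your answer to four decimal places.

P(D|S1) = 0.15·0.069 + 0.59·0.024 + 0.26·0.133 = 0.01035 + 0.01416 + 0.03458 = 0.05909
P(D|S2) = 0.14·0.007 + 0.26·0.105 + 0.6·0.23 = 0.00098 + 0.0273 + 0.138 = 0.16628
P(D|S3) = 0.06·0.14 + 0.21·0.227 + 0.73·0.114 = 0.0084 + 0.04767 + 0.08322 = 0.13929
Then overall,
P(D) = 0.2·0.05909 + 0.61·0.16628 + 0.19·0.13929
      = 0.011818 + 0.1014308 + 0.0264651 = 0.1397139

0.1397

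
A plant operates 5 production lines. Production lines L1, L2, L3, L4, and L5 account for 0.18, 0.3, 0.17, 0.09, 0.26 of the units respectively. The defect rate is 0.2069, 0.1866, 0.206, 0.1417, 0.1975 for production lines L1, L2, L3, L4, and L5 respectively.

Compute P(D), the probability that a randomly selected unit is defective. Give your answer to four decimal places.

Using total probability over the partition,
P(D) = P(D|L1)·P(L1) + P(D|L2)·P(L2) + P(D|L3)·P(L3) + P(D|L4)·P(L4) + P(D|L5)·P(L5)
      = 0.2069·0.18 + 0.1866·0.3 + 0.206·0.17 + 0.1417·0.09 + 0.1975·0.26
      = 0.037242 + 0.05598 + 0.03502 + 0.012753 + 0.05135 = 0.192345

0.1923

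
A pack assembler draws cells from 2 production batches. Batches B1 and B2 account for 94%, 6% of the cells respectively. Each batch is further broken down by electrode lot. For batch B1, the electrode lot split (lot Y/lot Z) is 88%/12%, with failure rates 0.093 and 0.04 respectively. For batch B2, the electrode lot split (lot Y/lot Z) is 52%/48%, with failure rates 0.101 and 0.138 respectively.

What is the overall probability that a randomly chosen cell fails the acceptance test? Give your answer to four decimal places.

P(F|B1) = 0.88·0.093 + 0.12·0.04 = 0.08184 + 0.0048 = 0.08664
P(F|B2) = 0.52·0.101 + 0.48·0.138 = 0.05252 + 0.06624 = 0.11876
Then overall,
P(F) = 0.94·0.08664 + 0.06·0.11876
      = 0.0814416 + 0.0071256 = 0.0885672

P(F) ≈ 0.0886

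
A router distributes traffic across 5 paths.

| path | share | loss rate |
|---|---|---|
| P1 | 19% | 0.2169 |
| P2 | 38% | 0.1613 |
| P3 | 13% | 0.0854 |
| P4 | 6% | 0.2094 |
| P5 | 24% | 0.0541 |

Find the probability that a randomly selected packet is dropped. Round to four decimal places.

0.1392

P(L) = P(L|P1)·P(P1) + P(L|P2)·P(P2) + P(L|P3)·P(P3) + P(L|P4)·P(P4) + P(L|P5)·P(P5)
      = 0.2169·0.19 + 0.1613·0.38 + 0.0854·0.13 + 0.2094·0.06 + 0.0541·0.24
      = 0.041211 + 0.061294 + 0.011102 + 0.012564 + 0.012984 = 0.139155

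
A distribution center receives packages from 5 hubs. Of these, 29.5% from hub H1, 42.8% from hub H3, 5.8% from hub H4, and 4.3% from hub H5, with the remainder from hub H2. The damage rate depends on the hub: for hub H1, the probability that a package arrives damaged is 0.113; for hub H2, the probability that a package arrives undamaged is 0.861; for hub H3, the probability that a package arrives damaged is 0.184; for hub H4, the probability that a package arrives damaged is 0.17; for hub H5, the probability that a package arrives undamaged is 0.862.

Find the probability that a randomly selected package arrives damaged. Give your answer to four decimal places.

P(H2) = 1 − (0.295 + 0.428 + 0.058 + 0.043) = 0.176.
P(D|H2) = 1 − 0.861 = 0.139.
P(D|H5) = 1 − 0.862 = 0.138.
P(D) = P(D|H1)·P(H1) + P(D|H2)·P(H2) + P(D|H3)·P(H3) + P(D|H4)·P(H4) + P(D|H5)·P(H5)
      = 0.113·0.295 + 0.139·0.176 + 0.184·0.428 + 0.17·0.058 + 0.138·0.043
      = 0.033335 + 0.024464 + 0.078752 + 0.00986 + 0.005934 = 0.152345

0.1523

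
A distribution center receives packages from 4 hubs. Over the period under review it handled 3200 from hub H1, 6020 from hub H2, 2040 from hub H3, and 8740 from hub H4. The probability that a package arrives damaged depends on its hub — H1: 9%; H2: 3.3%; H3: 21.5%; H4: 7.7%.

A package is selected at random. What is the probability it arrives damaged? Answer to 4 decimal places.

Total: 3200 + 6020 + 2040 + 8740 = 20000.
P(H1) = 3200/20000 = 0.16. P(H2) = 6020/20000 = 0.301. P(H3) = 2040/20000 = 0.102. P(H4) = 8740/20000 = 0.437.
Summing over the partition,
P(D) = P(D|H1)·P(H1) + P(D|H2)·P(H2) + P(D|H3)·P(H3) + P(D|H4)·P(H4)
      = 0.09·0.16 + 0.033·0.301 + 0.215·0.102 + 0.077·0.437
      = 0.0144 + 0.009933 + 0.02193 + 0.033649 = 0.079912

0.0799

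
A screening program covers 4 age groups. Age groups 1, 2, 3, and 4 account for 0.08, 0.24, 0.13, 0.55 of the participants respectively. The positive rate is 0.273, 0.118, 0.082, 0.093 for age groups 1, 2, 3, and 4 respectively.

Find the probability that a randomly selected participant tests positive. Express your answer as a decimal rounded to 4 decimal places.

P(T) = P(T|1)·P(1) + P(T|2)·P(2) + P(T|3)·P(3) + P(T|4)·P(4)
      = 0.273·0.08 + 0.118·0.24 + 0.082·0.13 + 0.093·0.55
      = 0.02184 + 0.02832 + 0.01066 + 0.05115 = 0.11197

P(T) ≈ 0.1120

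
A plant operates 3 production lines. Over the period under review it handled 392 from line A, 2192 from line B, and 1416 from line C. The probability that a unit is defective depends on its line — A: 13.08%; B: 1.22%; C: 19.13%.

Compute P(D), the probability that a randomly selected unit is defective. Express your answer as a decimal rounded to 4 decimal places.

0.0872

Total: 392 + 2192 + 1416 = 4000.
P(A) = 392/4000 = 0.098. P(B) = 2192/4000 = 0.548. P(C) = 1416/4000 = 0.354.
P(D) = P(D|A)·P(A) + P(D|B)·P(B) + P(D|C)·P(C)
      = 0.1308·0.098 + 0.0122·0.548 + 0.1913·0.354
      = 0.0128184 + 0.0066856 + 0.0677202 = 0.0872242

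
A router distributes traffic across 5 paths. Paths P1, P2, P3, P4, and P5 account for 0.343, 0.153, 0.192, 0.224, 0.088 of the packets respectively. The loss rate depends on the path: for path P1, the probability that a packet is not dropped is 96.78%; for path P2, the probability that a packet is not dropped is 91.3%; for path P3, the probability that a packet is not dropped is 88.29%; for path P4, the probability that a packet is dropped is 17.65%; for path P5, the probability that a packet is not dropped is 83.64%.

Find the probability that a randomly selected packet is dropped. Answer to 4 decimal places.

P(L) ≈ 0.1008

P(L|P1) = 1 − 0.9678 = 0.0322.
P(L|P2) = 1 − 0.913 = 0.087.
P(L|P3) = 1 − 0.8829 = 0.1171.
P(L|P5) = 1 − 0.8364 = 0.1636.
P(L) = P(L|P1)·P(P1) + P(L|P2)·P(P2) + P(L|P3)·P(P3) + P(L|P4)·P(P4) + P(L|P5)·P(P5)
      = 0.0322·0.343 + 0.087·0.153 + 0.1171·0.192 + 0.1765·0.224 + 0.1636·0.088
      = 0.0110446 + 0.013311 + 0.0224832 + 0.039536 + 0.0143968 = 0.1007716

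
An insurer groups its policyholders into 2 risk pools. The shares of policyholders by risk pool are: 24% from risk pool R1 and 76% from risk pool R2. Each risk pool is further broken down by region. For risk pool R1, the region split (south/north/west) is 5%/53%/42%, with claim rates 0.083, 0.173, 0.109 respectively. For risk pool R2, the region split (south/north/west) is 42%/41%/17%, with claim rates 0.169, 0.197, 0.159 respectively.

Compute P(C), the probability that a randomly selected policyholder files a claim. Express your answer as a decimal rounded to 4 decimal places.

P(C) ≈ 0.1699

P(C|R1) = 0.05·0.083 + 0.53·0.173 + 0.42·0.109 = 0.00415 + 0.09169 + 0.04578 = 0.14162
P(C|R2) = 0.42·0.169 + 0.41·0.197 + 0.17·0.159 = 0.07098 + 0.08077 + 0.02703 = 0.17878
By total probability over the outer partition,
P(C) = 0.24·0.14162 + 0.76·0.17878
      = 0.0339888 + 0.1358728 = 0.1698616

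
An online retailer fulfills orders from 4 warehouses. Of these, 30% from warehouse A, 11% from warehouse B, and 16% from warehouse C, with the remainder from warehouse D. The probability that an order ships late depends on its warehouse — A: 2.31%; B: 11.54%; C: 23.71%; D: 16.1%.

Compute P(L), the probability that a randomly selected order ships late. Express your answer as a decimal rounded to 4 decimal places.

P(D) = 1 − (0.3 + 0.11 + 0.16) = 0.43.
P(L) = P(L|A)·P(A) + P(L|B)·P(B) + P(L|C)·P(C) + P(L|D)·P(D)
      = 0.0231·0.3 + 0.1154·0.11 + 0.2371·0.16 + 0.161·0.43
      = 0.00693 + 0.012694 + 0.037936 + 0.06923 = 0.12679

0.1268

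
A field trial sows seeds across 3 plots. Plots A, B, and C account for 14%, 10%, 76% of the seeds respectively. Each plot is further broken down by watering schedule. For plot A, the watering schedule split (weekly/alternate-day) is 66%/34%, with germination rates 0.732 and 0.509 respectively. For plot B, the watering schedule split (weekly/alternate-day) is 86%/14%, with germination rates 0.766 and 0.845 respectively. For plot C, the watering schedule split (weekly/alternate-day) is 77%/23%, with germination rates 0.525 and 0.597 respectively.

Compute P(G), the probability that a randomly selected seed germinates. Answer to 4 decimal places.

P(G) ≈ 0.5812

P(G|A) = 0.66·0.732 + 0.34·0.509 = 0.48312 + 0.17306 = 0.65618
P(G|B) = 0.86·0.766 + 0.14·0.845 = 0.65876 + 0.1183 = 0.77706
P(G|C) = 0.77·0.525 + 0.23·0.597 = 0.40425 + 0.13731 = 0.54156
Then overall,
P(G) = 0.14·0.65618 + 0.1·0.77706 + 0.76·0.54156
      = 0.0918652 + 0.077706 + 0.4115856 = 0.5811568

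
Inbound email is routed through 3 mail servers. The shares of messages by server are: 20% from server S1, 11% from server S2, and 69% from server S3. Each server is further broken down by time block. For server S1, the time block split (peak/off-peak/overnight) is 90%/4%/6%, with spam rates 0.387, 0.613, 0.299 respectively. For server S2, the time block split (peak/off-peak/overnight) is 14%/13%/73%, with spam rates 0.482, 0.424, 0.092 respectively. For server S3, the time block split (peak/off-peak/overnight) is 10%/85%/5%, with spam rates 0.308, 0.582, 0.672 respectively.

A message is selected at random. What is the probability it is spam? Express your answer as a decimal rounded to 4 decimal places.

P(S|S1) = 0.9·0.387 + 0.04·0.613 + 0.06·0.299 = 0.3483 + 0.02452 + 0.01794 = 0.39076
P(S|S2) = 0.14·0.482 + 0.13·0.424 + 0.73·0.092 = 0.06748 + 0.05512 + 0.06716 = 0.18976
P(S|S3) = 0.1·0.308 + 0.85·0.582 + 0.05·0.672 = 0.0308 + 0.4947 + 0.0336 = 0.5591
By total probability over the outer partition,
P(S) = 0.2·0.39076 + 0.11·0.18976 + 0.69·0.5591
      = 0.078152 + 0.0208736 + 0.385779 = 0.4848046

P(S) ≈ 0.4848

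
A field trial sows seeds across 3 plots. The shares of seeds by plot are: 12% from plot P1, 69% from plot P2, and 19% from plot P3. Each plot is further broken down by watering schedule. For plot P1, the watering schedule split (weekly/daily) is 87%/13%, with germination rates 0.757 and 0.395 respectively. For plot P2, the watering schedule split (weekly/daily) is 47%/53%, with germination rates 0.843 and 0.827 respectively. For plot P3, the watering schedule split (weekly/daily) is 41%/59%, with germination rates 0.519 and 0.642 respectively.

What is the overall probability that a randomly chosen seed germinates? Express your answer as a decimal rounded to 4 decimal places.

P(G|P1) = 0.87·0.757 + 0.13·0.395 = 0.65859 + 0.05135 = 0.70994
P(G|P2) = 0.47·0.843 + 0.53·0.827 = 0.39621 + 0.43831 = 0.83452
P(G|P3) = 0.41·0.519 + 0.59·0.642 = 0.21279 + 0.37878 = 0.59157
By total probability over the outer partition,
P(G) = 0.12·0.70994 + 0.69·0.83452 + 0.19·0.59157
      = 0.0851928 + 0.5758188 + 0.1123983 = 0.7734099

P(G) ≈ 0.7734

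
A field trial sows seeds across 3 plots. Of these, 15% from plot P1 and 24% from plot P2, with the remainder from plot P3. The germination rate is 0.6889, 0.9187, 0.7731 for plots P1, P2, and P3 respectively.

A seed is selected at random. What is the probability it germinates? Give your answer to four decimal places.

P(G) ≈ 0.7954

P(P3) = 1 − (0.15 + 0.24) = 0.61.
P(G) = P(G|P1)·P(P1) + P(G|P2)·P(P2) + P(G|P3)·P(P3)
      = 0.6889·0.15 + 0.9187·0.24 + 0.7731·0.61
      = 0.103335 + 0.220488 + 0.471591 = 0.795414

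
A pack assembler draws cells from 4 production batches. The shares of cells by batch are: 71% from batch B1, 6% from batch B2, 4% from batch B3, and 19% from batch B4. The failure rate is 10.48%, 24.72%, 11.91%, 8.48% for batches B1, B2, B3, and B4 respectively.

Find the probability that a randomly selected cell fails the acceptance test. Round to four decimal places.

0.1101

Summing over the partition,
P(F) = P(F|B1)·P(B1) + P(F|B2)·P(B2) + P(F|B3)·P(B3) + P(F|B4)·P(B4)
      = 0.1048·0.71 + 0.2472·0.06 + 0.1191·0.04 + 0.0848·0.19
      = 0.074408 + 0.014832 + 0.004764 + 0.016112 = 0.110116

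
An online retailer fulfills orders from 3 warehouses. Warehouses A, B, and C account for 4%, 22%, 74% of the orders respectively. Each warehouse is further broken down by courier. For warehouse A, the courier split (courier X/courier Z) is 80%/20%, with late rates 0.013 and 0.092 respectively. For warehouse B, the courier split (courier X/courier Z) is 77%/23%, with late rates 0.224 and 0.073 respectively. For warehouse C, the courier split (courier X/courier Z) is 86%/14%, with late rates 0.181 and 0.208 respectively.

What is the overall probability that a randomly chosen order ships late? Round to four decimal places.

0.1795

P(L|A) = 0.8·0.013 + 0.2·0.092 = 0.0104 + 0.0184 = 0.0288
P(L|B) = 0.77·0.224 + 0.23·0.073 = 0.17248 + 0.01679 = 0.18927
P(L|C) = 0.86·0.181 + 0.14·0.208 = 0.15566 + 0.02912 = 0.18478
Then overall,
P(L) = 0.04·0.0288 + 0.22·0.18927 + 0.74·0.18478
      = 0.001152 + 0.0416394 + 0.1367372 = 0.1795286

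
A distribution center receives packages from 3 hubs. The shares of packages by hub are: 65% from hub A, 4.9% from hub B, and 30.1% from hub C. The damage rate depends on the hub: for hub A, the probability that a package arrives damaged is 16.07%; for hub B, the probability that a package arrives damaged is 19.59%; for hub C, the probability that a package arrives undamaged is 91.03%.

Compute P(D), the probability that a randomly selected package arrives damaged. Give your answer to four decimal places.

P(D|C) = 1 − 0.9103 = 0.0897.
P(D) = P(D|A)·P(A) + P(D|B)·P(B) + P(D|C)·P(C)
      = 0.1607·0.65 + 0.1959·0.049 + 0.0897·0.301
      = 0.104455 + 0.0095991 + 0.0269997 = 0.1410538

P(D) ≈ 0.1411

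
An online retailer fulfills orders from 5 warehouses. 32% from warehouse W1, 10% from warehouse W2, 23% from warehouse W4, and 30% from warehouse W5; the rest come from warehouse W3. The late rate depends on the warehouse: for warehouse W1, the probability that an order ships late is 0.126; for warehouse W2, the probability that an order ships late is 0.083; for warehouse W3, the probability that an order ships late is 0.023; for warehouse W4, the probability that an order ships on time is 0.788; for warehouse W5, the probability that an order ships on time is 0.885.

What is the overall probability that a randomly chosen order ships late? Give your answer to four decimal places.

0.1330

P(W3) = 1 − (0.32 + 0.1 + 0.23 + 0.3) = 0.05.
P(L|W4) = 1 − 0.788 = 0.212.
P(L|W5) = 1 − 0.885 = 0.115.
P(L) = P(L|W1)·P(W1) + P(L|W2)·P(W2) + P(L|W3)·P(W3) + P(L|W4)·P(W4) + P(L|W5)·P(W5)
      = 0.126·0.32 + 0.083·0.1 + 0.023·0.05 + 0.212·0.23 + 0.115·0.3
      = 0.04032 + 0.0083 + 0.00115 + 0.04876 + 0.0345 = 0.13303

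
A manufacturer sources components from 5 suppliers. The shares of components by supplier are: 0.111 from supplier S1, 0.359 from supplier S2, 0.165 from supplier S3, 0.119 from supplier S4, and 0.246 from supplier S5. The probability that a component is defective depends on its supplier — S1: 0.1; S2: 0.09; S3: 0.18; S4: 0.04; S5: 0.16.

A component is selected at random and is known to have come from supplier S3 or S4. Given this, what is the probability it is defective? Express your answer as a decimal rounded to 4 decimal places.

P(D|S) ≈ 0.1213

Let S = {S3, S4}.
P(S) = 0.165 + 0.119 = 0.284.
P(D ∩ S) = 0.18·0.165 + 0.04·0.119 = 0.0297 + 0.00476 = 0.03446.
P(D | S) = 0.03446 / 0.284 = 0.121338…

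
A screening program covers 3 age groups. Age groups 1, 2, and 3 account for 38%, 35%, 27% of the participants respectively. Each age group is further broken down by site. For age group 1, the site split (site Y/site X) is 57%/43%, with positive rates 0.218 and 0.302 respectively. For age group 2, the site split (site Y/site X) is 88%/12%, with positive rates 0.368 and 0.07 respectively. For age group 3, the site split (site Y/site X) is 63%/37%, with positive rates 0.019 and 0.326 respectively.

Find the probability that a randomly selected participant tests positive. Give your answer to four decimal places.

P(T|1) = 0.57·0.218 + 0.43·0.302 = 0.12426 + 0.12986 = 0.25412
P(T|2) = 0.88·0.368 + 0.12·0.07 = 0.32384 + 0.0084 = 0.33224
P(T|3) = 0.63·0.019 + 0.37·0.326 = 0.01197 + 0.12062 = 0.13259
Then overall,
P(T) = 0.38·0.25412 + 0.35·0.33224 + 0.27·0.13259
      = 0.0965656 + 0.116284 + 0.0357993 = 0.2486489

P(T) ≈ 0.2486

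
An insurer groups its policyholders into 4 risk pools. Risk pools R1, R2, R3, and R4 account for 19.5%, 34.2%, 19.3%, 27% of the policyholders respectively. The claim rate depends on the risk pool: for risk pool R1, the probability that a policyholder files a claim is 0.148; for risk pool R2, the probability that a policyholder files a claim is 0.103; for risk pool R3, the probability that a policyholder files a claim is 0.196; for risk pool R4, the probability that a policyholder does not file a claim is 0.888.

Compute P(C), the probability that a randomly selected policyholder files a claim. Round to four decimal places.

0.1322

P(C|R4) = 1 − 0.888 = 0.112.
Using total probability over the partition,
P(C) = P(C|R1)·P(R1) + P(C|R2)·P(R2) + P(C|R3)·P(R3) + P(C|R4)·P(R4)
      = 0.148·0.195 + 0.103·0.342 + 0.196·0.193 + 0.112·0.27
      = 0.02886 + 0.035226 + 0.037828 + 0.03024 = 0.132154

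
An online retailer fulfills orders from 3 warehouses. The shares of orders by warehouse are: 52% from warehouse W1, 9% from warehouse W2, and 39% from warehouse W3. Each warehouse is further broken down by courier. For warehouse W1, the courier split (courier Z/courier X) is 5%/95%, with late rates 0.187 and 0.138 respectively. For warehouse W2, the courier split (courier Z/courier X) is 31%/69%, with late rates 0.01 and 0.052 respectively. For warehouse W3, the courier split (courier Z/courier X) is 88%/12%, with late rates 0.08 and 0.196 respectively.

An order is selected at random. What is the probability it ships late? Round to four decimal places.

P(L|W1) = 0.05·0.187 + 0.95·0.138 = 0.00935 + 0.1311 = 0.14045
P(L|W2) = 0.31·0.01 + 0.69·0.052 = 0.0031 + 0.03588 = 0.03898
P(L|W3) = 0.88·0.08 + 0.12·0.196 = 0.0704 + 0.02352 = 0.09392
Then overall,
P(L) = 0.52·0.14045 + 0.09·0.03898 + 0.39·0.09392
      = 0.073034 + 0.0035082 + 0.0366288 = 0.113171

0.1132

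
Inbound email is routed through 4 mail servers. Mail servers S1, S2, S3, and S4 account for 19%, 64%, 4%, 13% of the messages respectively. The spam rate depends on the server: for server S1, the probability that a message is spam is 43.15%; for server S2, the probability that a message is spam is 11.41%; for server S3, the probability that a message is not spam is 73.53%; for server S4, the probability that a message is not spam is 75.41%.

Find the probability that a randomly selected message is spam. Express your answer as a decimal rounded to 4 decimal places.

P(S) ≈ 0.1976

P(S|S3) = 1 − 0.7353 = 0.2647.
P(S|S4) = 1 − 0.7541 = 0.2459.
P(S) = P(S|S1)·P(S1) + P(S|S2)·P(S2) + P(S|S3)·P(S3) + P(S|S4)·P(S4)
      = 0.4315·0.19 + 0.1141·0.64 + 0.2647·0.04 + 0.2459·0.13
      = 0.081985 + 0.073024 + 0.010588 + 0.031967 = 0.197564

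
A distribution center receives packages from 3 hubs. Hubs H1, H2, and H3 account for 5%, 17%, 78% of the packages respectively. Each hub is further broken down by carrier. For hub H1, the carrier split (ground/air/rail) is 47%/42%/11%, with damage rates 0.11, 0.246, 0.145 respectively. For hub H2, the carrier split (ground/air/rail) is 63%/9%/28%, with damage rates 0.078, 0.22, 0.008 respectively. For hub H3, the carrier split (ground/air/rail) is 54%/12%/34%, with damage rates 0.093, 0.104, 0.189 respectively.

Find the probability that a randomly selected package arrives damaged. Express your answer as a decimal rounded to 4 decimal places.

0.1197

P(D|H1) = 0.47·0.11 + 0.42·0.246 + 0.11·0.145 = 0.0517 + 0.10332 + 0.01595 = 0.17097
P(D|H2) = 0.63·0.078 + 0.09·0.22 + 0.28·0.008 = 0.04914 + 0.0198 + 0.00224 = 0.07118
P(D|H3) = 0.54·0.093 + 0.12·0.104 + 0.34·0.189 = 0.05022 + 0.01248 + 0.06426 = 0.12696
Then overall,
P(D) = 0.05·0.17097 + 0.17·0.07118 + 0.78·0.12696
      = 0.0085485 + 0.0121006 + 0.0990288 = 0.1196779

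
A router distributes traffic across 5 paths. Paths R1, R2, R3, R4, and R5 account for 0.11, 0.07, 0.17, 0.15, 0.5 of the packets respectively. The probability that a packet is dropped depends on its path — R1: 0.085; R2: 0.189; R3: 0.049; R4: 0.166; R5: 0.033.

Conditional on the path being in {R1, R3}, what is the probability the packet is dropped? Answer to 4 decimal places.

0.0631

Let S = {R1, R3}.
P(S) = 0.11 + 0.17 = 0.28.
P(L ∩ S) = 0.085·0.11 + 0.049·0.17 = 0.00935 + 0.00833 = 0.01768.
P(L | S) = 0.01768 / 0.28 = 0.063143…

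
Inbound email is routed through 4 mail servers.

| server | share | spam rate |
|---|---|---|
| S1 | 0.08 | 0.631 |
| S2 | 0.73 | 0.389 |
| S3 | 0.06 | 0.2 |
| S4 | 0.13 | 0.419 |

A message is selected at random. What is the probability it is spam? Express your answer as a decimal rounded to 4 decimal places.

0.4009

P(S) = P(S|S1)·P(S1) + P(S|S2)·P(S2) + P(S|S3)·P(S3) + P(S|S4)·P(S4)
      = 0.631·0.08 + 0.389·0.73 + 0.2·0.06 + 0.419·0.13
      = 0.05048 + 0.28397 + 0.012 + 0.05447 = 0.40092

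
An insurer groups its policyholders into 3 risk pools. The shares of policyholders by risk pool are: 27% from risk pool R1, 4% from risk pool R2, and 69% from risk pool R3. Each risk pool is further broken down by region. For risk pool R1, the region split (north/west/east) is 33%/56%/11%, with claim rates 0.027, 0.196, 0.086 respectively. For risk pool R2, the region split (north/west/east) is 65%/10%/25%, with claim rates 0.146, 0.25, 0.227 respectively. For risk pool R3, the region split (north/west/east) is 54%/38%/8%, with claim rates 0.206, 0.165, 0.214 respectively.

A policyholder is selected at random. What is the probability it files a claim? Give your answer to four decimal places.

P(C|R1) = 0.33·0.027 + 0.56·0.196 + 0.11·0.086 = 0.00891 + 0.10976 + 0.00946 = 0.12813
P(C|R2) = 0.65·0.146 + 0.1·0.25 + 0.25·0.227 = 0.0949 + 0.025 + 0.05675 = 0.17665
P(C|R3) = 0.54·0.206 + 0.38·0.165 + 0.08·0.214 = 0.11124 + 0.0627 + 0.01712 = 0.19106
Then overall,
P(C) = 0.27·0.12813 + 0.04·0.17665 + 0.69·0.19106
      = 0.0345951 + 0.007066 + 0.1318314 = 0.1734925

0.1735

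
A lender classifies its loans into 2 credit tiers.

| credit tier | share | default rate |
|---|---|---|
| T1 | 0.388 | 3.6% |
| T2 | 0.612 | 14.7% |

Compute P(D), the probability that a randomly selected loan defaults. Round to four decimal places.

0.1039

By the law of total probability,
P(D) = P(D|T1)·P(T1) + P(D|T2)·P(T2)
      = 0.036·0.388 + 0.147·0.612
      = 0.013968 + 0.089964 = 0.103932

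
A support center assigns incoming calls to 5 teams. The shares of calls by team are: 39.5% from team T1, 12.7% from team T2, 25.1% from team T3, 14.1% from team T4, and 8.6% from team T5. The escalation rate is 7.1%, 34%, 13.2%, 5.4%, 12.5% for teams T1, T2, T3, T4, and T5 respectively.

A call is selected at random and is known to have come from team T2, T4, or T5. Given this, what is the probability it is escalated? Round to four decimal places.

0.1739

Let S = {T2, T4, T5}.
P(S) = 0.127 + 0.141 + 0.086 = 0.354.
P(E ∩ S) = 0.34·0.127 + 0.054·0.141 + 0.125·0.086 = 0.04318 + 0.007614 + 0.01075 = 0.061544.
P(E | S) = 0.061544 / 0.354 = 0.173853…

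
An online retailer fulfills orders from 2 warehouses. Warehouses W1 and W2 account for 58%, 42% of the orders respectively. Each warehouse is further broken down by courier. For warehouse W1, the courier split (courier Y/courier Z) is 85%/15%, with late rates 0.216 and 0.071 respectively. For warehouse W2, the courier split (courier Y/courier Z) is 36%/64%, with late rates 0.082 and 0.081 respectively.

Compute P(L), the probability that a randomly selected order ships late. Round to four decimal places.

P(L|W1) = 0.85·0.216 + 0.15·0.071 = 0.1836 + 0.01065 = 0.19425
P(L|W2) = 0.36·0.082 + 0.64·0.081 = 0.02952 + 0.05184 = 0.08136
Then overall,
P(L) = 0.58·0.19425 + 0.42·0.08136
      = 0.112665 + 0.0341712 = 0.1468362

P(L) ≈ 0.1468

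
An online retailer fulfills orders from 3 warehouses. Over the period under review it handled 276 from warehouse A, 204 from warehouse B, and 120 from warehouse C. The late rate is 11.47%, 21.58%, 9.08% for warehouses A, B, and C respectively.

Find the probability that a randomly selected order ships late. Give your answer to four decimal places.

0.1443

Total: 276 + 204 + 120 = 600.
P(A) = 276/600 = 0.46. P(B) = 204/600 = 0.34. P(C) = 120/600 = 0.2.
Using total probability over the partition,
P(L) = P(L|A)·P(A) + P(L|B)·P(B) + P(L|C)·P(C)
      = 0.1147·0.46 + 0.2158·0.34 + 0.0908·0.2
      = 0.052762 + 0.073372 + 0.01816 = 0.144294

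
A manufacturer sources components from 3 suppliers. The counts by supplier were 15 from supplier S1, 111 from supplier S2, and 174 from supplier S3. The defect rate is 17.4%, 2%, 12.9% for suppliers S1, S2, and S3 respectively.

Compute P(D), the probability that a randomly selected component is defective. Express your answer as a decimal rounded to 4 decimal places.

0.0909

Total: 15 + 111 + 174 = 300.
P(S1) = 15/300 = 0.05. P(S2) = 111/300 = 0.37. P(S3) = 174/300 = 0.58.
P(D) = P(D|S1)·P(S1) + P(D|S2)·P(S2) + P(D|S3)·P(S3)
      = 0.174·0.05 + 0.02·0.37 + 0.129·0.58
      = 0.0087 + 0.0074 + 0.07482 = 0.09092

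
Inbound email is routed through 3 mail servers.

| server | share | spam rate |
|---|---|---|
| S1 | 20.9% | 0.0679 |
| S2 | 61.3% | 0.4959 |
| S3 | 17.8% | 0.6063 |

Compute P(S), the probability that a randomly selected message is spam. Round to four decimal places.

0.4261

Summing over the partition,
P(S) = P(S|S1)·P(S1) + P(S|S2)·P(S2) + P(S|S3)·P(S3)
      = 0.0679·0.209 + 0.4959·0.613 + 0.6063·0.178
      = 0.0141911 + 0.3039867 + 0.1079214 = 0.4260992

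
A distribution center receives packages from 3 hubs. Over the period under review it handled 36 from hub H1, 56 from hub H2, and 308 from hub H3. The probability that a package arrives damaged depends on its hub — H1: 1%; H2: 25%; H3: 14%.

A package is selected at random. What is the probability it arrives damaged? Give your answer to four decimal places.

Total: 36 + 56 + 308 = 400.
P(H1) = 36/400 = 0.09. P(H2) = 56/400 = 0.14. P(H3) = 308/400 = 0.77.
Using total probability over the partition,
P(D) = P(D|H1)·P(H1) + P(D|H2)·P(H2) + P(D|H3)·P(H3)
      = 0.01·0.09 + 0.25·0.14 + 0.14·0.77
      = 0.0009 + 0.035 + 0.1078 = 0.1437

0.1437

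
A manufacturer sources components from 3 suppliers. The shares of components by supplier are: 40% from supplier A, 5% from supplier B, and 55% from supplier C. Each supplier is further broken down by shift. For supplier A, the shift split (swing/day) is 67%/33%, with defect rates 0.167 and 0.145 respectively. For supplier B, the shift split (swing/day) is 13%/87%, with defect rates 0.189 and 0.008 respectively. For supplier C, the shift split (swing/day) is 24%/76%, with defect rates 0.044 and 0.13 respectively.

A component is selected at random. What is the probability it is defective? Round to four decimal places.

P(D|A) = 0.67·0.167 + 0.33·0.145 = 0.11189 + 0.04785 = 0.15974
P(D|B) = 0.13·0.189 + 0.87·0.008 = 0.02457 + 0.00696 = 0.03153
P(D|C) = 0.24·0.044 + 0.76·0.13 = 0.01056 + 0.0988 = 0.10936
Then overall,
P(D) = 0.4·0.15974 + 0.05·0.03153 + 0.55·0.10936
      = 0.063896 + 0.0015765 + 0.060148 = 0.1256205

P(D) ≈ 0.1256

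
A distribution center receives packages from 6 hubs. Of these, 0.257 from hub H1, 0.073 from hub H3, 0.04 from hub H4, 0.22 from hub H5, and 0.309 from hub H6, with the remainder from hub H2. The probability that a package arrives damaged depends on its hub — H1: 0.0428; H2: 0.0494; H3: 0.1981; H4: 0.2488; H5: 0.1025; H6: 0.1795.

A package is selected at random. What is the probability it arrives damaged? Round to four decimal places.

P(H2) = 1 − (0.257 + 0.073 + 0.04 + 0.22 + 0.309) = 0.101.
By the law of total probability,
P(D) = P(D|H1)·P(H1) + P(D|H2)·P(H2) + P(D|H3)·P(H3) + P(D|H4)·P(H4) + P(D|H5)·P(H5) + P(D|H6)·P(H6)
      = 0.0428·0.257 + 0.0494·0.101 + 0.1981·0.073 + 0.2488·0.04 + 0.1025·0.22 + 0.1795·0.309
      = 0.0109996 + 0.0049894 + 0.0144613 + 0.009952 + 0.02255 + 0.0554655 = 0.1184178

0.1184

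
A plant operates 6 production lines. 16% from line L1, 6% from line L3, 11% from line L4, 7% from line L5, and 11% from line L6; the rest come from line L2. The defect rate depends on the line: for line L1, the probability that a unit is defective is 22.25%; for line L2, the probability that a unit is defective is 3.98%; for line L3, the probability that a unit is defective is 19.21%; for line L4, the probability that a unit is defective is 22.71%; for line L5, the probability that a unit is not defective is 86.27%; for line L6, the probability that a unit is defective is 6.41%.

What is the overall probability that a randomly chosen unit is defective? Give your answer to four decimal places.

0.1083

P(L2) = 1 − (0.16 + 0.06 + 0.11 + 0.07 + 0.11) = 0.49.
P(D|L5) = 1 − 0.8627 = 0.1373.
P(D) = P(D|L1)·P(L1) + P(D|L2)·P(L2) + P(D|L3)·P(L3) + P(D|L4)·P(L4) + P(D|L5)·P(L5) + P(D|L6)·P(L6)
      = 0.2225·0.16 + 0.0398·0.49 + 0.1921·0.06 + 0.2271·0.11 + 0.1373·0.07 + 0.0641·0.11
      = 0.0356 + 0.019502 + 0.011526 + 0.024981 + 0.009611 + 0.007051 = 0.108271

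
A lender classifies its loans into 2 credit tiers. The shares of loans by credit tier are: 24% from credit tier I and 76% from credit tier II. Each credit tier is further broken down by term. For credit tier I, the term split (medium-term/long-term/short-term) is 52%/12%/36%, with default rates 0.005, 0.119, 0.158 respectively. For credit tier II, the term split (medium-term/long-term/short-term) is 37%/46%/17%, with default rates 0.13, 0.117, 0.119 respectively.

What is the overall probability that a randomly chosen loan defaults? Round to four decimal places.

P(D|I) = 0.52·0.005 + 0.12·0.119 + 0.36·0.158 = 0.0026 + 0.01428 + 0.05688 = 0.07376
P(D|II) = 0.37·0.13 + 0.46·0.117 + 0.17·0.119 = 0.0481 + 0.05382 + 0.02023 = 0.12215
By total probability over the outer partition,
P(D) = 0.24·0.07376 + 0.76·0.12215
      = 0.0177024 + 0.092834 = 0.1105364

0.1105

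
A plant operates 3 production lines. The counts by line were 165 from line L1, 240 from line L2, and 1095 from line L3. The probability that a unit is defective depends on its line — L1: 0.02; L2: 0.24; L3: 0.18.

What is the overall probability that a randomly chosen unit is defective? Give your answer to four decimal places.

Total: 165 + 240 + 1095 = 1500.
P(L1) = 165/1500 = 0.11. P(L2) = 240/1500 = 0.16. P(L3) = 1095/1500 = 0.73.
By the law of total probability,
P(D) = P(D|L1)·P(L1) + P(D|L2)·P(L2) + P(D|L3)·P(L3)
      = 0.02·0.11 + 0.24·0.16 + 0.18·0.73
      = 0.0022 + 0.0384 + 0.1314 = 0.172

0.1720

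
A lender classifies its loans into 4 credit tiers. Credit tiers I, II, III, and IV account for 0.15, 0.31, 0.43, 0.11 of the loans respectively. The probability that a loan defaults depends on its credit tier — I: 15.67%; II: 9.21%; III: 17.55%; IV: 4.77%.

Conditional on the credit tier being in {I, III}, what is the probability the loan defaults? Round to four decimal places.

P(D|S) ≈ 0.1706

Let S = {I, III}.
P(S) = 0.15 + 0.43 = 0.58.
P(D ∩ S) = 0.1567·0.15 + 0.1755·0.43 = 0.023505 + 0.075465 = 0.09897.
P(D | S) = 0.09897 / 0.58 = 0.170638…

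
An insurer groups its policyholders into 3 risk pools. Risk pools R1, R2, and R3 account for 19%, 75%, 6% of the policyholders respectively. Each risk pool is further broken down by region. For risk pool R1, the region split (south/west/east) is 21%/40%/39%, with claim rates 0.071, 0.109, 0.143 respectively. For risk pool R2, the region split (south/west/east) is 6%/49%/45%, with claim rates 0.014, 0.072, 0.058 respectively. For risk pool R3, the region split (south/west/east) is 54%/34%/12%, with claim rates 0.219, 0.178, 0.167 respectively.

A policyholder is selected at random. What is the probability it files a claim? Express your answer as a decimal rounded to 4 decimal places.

P(C|R1) = 0.21·0.071 + 0.4·0.109 + 0.39·0.143 = 0.01491 + 0.0436 + 0.05577 = 0.11428
P(C|R2) = 0.06·0.014 + 0.49·0.072 + 0.45·0.058 = 0.00084 + 0.03528 + 0.0261 = 0.06222
P(C|R3) = 0.54·0.219 + 0.34·0.178 + 0.12·0.167 = 0.11826 + 0.06052 + 0.02004 = 0.19882
By total probability over the outer partition,
P(C) = 0.19·0.11428 + 0.75·0.06222 + 0.06·0.19882
      = 0.0217132 + 0.046665 + 0.0119292 = 0.0803074

P(C) ≈ 0.0803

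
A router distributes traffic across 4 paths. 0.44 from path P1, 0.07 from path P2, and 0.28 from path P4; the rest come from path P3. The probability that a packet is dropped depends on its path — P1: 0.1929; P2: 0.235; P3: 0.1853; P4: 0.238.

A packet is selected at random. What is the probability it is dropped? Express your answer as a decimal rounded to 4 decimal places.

P(L) ≈ 0.2069

P(P3) = 1 − (0.44 + 0.07 + 0.28) = 0.21.
Using total probability over the partition,
P(L) = P(L|P1)·P(P1) + P(L|P2)·P(P2) + P(L|P3)·P(P3) + P(L|P4)·P(P4)
      = 0.1929·0.44 + 0.235·0.07 + 0.1853·0.21 + 0.238·0.28
      = 0.084876 + 0.01645 + 0.038913 + 0.06664 = 0.206879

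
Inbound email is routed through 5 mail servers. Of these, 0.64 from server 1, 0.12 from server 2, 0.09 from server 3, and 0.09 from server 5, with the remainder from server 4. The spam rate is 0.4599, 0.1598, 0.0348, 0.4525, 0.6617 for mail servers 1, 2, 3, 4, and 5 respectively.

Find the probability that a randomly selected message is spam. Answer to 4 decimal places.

0.4033

P(4) = 1 − (0.64 + 0.12 + 0.09 + 0.09) = 0.06.
P(S) = P(S|1)·P(1) + P(S|2)·P(2) + P(S|3)·P(3) + P(S|4)·P(4) + P(S|5)·P(5)
      = 0.4599·0.64 + 0.1598·0.12 + 0.0348·0.09 + 0.4525·0.06 + 0.6617·0.09
      = 0.294336 + 0.019176 + 0.003132 + 0.02715 + 0.059553 = 0.403347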